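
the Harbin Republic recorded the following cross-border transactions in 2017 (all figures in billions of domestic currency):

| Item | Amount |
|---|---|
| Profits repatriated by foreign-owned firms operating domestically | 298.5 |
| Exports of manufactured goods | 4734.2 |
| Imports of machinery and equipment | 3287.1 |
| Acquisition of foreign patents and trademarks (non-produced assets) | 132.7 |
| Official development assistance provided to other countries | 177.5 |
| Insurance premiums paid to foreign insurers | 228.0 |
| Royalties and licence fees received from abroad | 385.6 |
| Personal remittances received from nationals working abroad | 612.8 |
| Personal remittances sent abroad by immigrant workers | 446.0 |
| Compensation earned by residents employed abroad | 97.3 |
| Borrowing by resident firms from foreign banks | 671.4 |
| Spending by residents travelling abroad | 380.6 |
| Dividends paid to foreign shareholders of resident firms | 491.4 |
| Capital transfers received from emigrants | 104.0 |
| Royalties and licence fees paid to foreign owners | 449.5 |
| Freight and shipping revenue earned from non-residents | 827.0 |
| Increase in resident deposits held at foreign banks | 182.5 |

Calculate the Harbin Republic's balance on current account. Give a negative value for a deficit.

Goods: 4734.2 - 3287.1 = 1447.1
Services: 827.0 - 228.0 + 385.6 - 449.5 - 380.6 = 154.5
Primary income: 97.3 - 298.5 - 491.4 = -692.6
Secondary income: -177.5 - 446.0 + 612.8 = -10.7
Current account = 1447.1 + 154.5 + (-692.6) + (-10.7) = 898.3
(Excluded from the current account — capital account: acquisition of foreign patents and trademarks (non-produced assets) 132.7, capital transfers received from emigrants 104.0; financial account: borrowing by resident firms from foreign banks 671.4, increase in resident deposits held at foreign banks 182.5.)

898.3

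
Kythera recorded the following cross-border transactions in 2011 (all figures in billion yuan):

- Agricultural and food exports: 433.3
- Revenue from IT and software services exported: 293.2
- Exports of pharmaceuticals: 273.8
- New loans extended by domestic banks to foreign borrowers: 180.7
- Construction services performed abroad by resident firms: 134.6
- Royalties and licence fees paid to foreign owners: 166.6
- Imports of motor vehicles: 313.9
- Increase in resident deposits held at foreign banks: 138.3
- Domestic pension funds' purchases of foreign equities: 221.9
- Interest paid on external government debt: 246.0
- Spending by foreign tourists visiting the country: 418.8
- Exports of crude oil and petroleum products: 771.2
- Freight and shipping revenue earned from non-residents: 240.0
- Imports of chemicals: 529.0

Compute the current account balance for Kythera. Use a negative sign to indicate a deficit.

1309.4

Goods: -529.0 + 273.8 + 433.3 - 313.9 + 771.2 = 635.4
Services: 293.2 - 166.6 + 240.0 + 134.6 + 418.8 = 920.0
Primary income: -246.0
Current account = 635.4 + 920.0 + (-246.0) = 1309.4
(Excluded from the current account — financial account: new loans extended by domestic banks to foreign borrowers 180.7, increase in resident deposits held at foreign banks 138.3, domestic pension funds' purchases of foreign equities 221.9.)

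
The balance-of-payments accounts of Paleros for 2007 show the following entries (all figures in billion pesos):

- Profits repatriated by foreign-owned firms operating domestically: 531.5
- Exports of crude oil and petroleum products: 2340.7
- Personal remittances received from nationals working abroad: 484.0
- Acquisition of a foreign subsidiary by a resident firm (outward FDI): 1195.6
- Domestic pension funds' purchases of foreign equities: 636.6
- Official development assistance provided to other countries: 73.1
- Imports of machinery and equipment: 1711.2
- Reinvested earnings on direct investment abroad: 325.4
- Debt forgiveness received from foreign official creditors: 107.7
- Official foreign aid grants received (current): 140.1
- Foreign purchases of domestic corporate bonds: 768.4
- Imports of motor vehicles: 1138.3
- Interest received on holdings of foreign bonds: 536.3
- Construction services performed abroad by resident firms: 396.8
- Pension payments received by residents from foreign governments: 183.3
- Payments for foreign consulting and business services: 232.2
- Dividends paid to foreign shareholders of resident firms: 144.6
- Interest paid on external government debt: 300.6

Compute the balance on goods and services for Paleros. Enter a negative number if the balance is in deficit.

Goods: 2340.7 - 1711.2 - 1138.3 = -508.8
Services: -232.2 + 396.8 = 164.6
Trade balance = -508.8 + 164.6 = -344.2
(Excluded from the trade balance — primary income: profits repatriated by foreign-owned firms operating domestically 531.5, reinvested earnings on direct investment abroad 325.4, interest received on holdings of foreign bonds 536.3, dividends paid to foreign shareholders of resident firms 144.6, interest paid on external government debt 300.6; secondary income: personal remittances received from nationals working abroad 484.0, official development assistance provided to other countries 73.1, official foreign aid grants received (current) 140.1, pension payments received by residents from foreign governments 183.3; financial account: acquisition of a foreign subsidiary by a resident firm (outward FDI) 1195.6, domestic pension funds' purchases of foreign equities 636.6, foreign purchases of domestic corporate bonds 768.4; capital account: debt forgiveness received from foreign official creditors 107.7.)

-344.2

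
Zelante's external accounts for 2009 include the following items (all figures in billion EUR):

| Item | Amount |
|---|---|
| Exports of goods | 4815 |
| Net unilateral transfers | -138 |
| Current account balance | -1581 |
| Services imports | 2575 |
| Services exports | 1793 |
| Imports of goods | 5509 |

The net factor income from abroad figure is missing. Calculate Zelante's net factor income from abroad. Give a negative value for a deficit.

33

Current account = goods balance + services balance + net primary income + net secondary income
Sum of the known components = -1614
Net factor income from abroad = CA - (known components) = -1581 - (-1614) = 33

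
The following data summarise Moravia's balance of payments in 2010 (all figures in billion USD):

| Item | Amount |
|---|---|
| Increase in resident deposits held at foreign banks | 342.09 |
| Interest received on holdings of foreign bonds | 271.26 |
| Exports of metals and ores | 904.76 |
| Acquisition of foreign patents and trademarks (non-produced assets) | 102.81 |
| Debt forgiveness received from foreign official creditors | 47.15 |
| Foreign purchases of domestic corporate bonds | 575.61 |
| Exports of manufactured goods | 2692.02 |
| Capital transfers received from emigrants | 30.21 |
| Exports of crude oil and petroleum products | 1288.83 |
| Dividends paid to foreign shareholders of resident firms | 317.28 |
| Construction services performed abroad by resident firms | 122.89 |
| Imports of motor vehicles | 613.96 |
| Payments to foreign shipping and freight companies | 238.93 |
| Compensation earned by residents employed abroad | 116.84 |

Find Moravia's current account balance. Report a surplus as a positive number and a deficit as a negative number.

Goods: 1288.83 - 613.96 + 904.76 + 2692.02 = 4271.65
Services: 122.89 - 238.93 = -116.04
Primary income: 271.26 - 317.28 + 116.84 = 70.82
Current account = 4271.65 + (-116.04) + 70.82 = 4226.43
(Excluded from the current account — financial account: increase in resident deposits held at foreign banks 342.09, foreign purchases of domestic corporate bonds 575.61; capital account: acquisition of foreign patents and trademarks (non-produced assets) 102.81, debt forgiveness received from foreign official creditors 47.15, capital transfers received from emigrants 30.21.)

4226.43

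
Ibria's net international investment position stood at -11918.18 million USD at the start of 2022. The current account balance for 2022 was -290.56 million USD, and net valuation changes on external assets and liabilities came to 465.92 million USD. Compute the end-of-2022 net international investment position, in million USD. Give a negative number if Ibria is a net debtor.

-11742.82

Change in NIIP = current account + net valuation change = -290.56 + 465.92 = 175.36
End-of-year NIIP = -11918.18 + 175.36 = -11742.82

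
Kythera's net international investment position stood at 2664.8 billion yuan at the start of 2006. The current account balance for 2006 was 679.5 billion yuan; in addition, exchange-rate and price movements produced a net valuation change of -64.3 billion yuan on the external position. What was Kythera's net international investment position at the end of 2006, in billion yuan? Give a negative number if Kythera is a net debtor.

3280.0

Change in NIIP = current account + net valuation change = 679.5 + (-64.3) = 615.2
End-of-year NIIP = 2664.8 + 615.2 = 3280.0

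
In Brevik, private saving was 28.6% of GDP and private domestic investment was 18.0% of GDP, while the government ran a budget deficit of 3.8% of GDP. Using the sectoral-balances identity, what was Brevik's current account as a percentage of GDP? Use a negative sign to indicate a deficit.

6.8

By the sectoral-balances identity, CA = (S_private - I) + (T - G).
Private balance = 28.6 - 18.0 = 10.6
Government balance (T - G) = -3.8
CA = 10.6 + (-3.8) = 6.8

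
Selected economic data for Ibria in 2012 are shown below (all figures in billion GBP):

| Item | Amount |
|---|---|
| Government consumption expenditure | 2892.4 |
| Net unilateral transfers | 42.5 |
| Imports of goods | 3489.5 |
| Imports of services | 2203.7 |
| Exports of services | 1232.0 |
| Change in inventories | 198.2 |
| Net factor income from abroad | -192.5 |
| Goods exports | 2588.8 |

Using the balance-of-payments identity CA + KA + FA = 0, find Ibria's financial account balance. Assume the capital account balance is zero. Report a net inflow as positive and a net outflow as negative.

Goods balance = 2588.8 - 3489.5 = -900.7
Services balance = 1232.0 - 2203.7 = -971.7
Trade balance (goods + services) = -900.7 + (-971.7) = -1872.4
Net primary income = -192.5
Net secondary income = 42.5
Current account = -1872.4 + (-192.5) + 42.5 = -2022.4
Financial account = -(-2022.4) = 2022.4

2022.4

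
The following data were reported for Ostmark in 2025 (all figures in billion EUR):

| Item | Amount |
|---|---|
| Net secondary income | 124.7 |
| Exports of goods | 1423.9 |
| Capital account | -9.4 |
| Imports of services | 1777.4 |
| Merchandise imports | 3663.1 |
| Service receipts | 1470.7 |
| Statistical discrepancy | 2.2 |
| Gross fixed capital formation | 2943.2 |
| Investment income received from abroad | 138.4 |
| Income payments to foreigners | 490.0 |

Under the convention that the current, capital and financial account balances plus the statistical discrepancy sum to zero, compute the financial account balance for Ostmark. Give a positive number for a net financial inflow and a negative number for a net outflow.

Goods balance = 1423.9 - 3663.1 = -2239.2
Services balance = 1470.7 - 1777.4 = -306.7
Trade balance (goods + services) = -2239.2 + (-306.7) = -2545.9
Net primary income = 138.4 - 490.0 = -351.6
Net secondary income = 124.7
Current account = -2545.9 + (-351.6) + 124.7 = -2772.8
Financial account = -(-2772.8 + (-9.4) + 2.2) = 2780.0

2780.0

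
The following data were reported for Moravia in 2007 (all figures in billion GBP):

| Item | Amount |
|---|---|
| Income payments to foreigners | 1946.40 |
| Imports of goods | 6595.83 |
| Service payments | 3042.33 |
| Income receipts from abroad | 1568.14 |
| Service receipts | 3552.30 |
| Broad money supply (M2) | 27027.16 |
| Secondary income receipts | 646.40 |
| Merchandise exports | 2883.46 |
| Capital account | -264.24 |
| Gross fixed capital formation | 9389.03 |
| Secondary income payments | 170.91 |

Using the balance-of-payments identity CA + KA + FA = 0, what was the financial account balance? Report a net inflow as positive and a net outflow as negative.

Goods balance = 2883.46 - 6595.83 = -3712.37
Services balance = 3552.30 - 3042.33 = 509.97
Trade balance (goods + services) = -3712.37 + 509.97 = -3202.40
Net primary income = 1568.14 - 1946.40 = -378.26
Net secondary income = 646.40 - 170.91 = 475.49
Current account = -3202.40 + (-378.26) + 475.49 = -3105.17
Financial account = -(-3105.17 + (-264.24)) = 3369.41

3369.41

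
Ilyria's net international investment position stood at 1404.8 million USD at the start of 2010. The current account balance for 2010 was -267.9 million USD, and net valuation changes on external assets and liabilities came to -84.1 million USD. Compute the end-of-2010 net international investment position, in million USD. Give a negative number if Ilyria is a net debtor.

1052.8

Change in NIIP = current account + net valuation change = -267.9 + (-84.1) = -352.0
End-of-year NIIP = 1404.8 + (-352.0) = 1052.8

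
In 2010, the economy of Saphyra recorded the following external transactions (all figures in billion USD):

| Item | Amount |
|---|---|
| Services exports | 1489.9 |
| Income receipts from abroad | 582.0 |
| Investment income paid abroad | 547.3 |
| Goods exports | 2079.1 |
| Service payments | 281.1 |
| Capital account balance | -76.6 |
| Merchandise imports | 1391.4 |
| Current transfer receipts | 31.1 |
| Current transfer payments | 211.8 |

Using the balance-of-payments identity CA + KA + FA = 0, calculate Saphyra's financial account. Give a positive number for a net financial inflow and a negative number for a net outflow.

Goods balance = 2079.1 - 1391.4 = 687.7
Services balance = 1489.9 - 281.1 = 1208.8
Trade balance (goods + services) = 687.7 + 1208.8 = 1896.5
Net primary income = 582.0 - 547.3 = 34.7
Net secondary income = 31.1 - 211.8 = -180.7
Current account = 1896.5 + 34.7 + (-180.7) = 1750.5
Financial account = -(1750.5 + (-76.6)) = -1673.9

-1673.9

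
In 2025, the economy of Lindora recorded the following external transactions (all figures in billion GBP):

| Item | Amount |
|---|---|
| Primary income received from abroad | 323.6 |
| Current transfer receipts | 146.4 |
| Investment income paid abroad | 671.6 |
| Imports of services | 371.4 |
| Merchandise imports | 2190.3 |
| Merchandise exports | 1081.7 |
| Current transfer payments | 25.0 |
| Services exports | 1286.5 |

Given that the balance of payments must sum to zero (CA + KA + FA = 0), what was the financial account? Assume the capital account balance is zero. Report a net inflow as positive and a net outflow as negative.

Goods balance = 1081.7 - 2190.3 = -1108.6
Services balance = 1286.5 - 371.4 = 915.1
Trade balance (goods + services) = -1108.6 + 915.1 = -193.5
Net primary income = 323.6 - 671.6 = -348.0
Net secondary income = 146.4 - 25.0 = 121.4
Current account = -193.5 + (-348.0) + 121.4 = -420.1
Financial account = -(-420.1) = 420.1

420.1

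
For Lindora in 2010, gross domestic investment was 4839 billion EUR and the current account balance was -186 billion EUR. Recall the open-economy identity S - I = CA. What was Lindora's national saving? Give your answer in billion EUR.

4653

S - I = CA (net lending to the rest of the world).
S = I + CA = 4839 + (-186) = 4653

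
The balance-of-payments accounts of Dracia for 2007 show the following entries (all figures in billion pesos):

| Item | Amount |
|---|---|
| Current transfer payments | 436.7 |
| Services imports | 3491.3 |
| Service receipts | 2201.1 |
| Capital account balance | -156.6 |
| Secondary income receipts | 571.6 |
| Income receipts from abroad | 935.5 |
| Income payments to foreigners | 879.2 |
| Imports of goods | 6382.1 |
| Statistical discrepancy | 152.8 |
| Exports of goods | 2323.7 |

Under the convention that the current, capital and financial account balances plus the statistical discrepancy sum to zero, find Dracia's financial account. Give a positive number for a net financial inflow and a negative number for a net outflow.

Goods balance = 2323.7 - 6382.1 = -4058.4
Services balance = 2201.1 - 3491.3 = -1290.2
Trade balance (goods + services) = -4058.4 + (-1290.2) = -5348.6
Net primary income = 935.5 - 879.2 = 56.3
Net secondary income = 571.6 - 436.7 = 134.9
Current account = -5348.6 + 56.3 + 134.9 = -5157.4
Financial account = -(-5157.4 + (-156.6) + 152.8) = 5161.2

5161.2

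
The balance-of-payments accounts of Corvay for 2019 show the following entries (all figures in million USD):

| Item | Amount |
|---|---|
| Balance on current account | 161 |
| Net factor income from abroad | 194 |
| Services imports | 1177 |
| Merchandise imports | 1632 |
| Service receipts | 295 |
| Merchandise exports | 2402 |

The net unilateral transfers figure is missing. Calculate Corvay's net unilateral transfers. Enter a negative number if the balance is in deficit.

Current account = goods balance + services balance + net primary income + net secondary income
Sum of the known components = 82
Net unilateral transfers = CA - (known components) = 161 - 82 = 79

79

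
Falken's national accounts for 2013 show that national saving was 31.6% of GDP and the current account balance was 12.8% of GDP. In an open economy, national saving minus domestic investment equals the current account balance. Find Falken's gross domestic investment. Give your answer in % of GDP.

18.8

I = S - CA = 31.6 - 12.8 = 18.8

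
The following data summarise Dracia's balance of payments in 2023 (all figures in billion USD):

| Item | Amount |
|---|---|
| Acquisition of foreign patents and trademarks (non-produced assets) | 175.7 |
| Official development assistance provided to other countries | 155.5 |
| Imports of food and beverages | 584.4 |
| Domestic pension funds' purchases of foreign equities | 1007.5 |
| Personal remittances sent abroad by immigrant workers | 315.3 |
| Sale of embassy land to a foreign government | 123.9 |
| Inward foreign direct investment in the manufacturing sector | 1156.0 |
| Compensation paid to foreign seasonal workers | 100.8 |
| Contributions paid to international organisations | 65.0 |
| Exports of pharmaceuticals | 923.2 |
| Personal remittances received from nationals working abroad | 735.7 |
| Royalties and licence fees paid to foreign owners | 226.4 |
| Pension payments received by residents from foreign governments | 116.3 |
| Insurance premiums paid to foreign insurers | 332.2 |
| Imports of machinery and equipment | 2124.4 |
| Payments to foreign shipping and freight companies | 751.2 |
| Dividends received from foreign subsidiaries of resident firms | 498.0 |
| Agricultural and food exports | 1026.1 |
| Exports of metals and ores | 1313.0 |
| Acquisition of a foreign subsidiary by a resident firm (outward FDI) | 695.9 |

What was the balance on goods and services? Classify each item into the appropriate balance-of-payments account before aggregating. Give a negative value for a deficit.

Goods: -2124.4 + 1313.0 + 923.2 - 584.4 + 1026.1 = 553.5
Services: -751.2 - 226.4 - 332.2 = -1309.8
Trade balance = 553.5 + (-1309.8) = -756.3
(Excluded from the trade balance — capital account: acquisition of foreign patents and trademarks (non-produced assets) 175.7, sale of embassy land to a foreign government 123.9; secondary income: official development assistance provided to other countries 155.5, personal remittances sent abroad by immigrant workers 315.3, contributions paid to international organisations 65.0, personal remittances received from nationals working abroad 735.7, pension payments received by residents from foreign governments 116.3; financial account: domestic pension funds' purchases of foreign equities 1007.5, inward foreign direct investment in the manufacturing sector 1156.0, acquisition of a foreign subsidiary by a resident firm (outward FDI) 695.9; primary income: compensation paid to foreign seasonal workers 100.8, dividends received from foreign subsidiaries of resident firms 498.0.)

-756.3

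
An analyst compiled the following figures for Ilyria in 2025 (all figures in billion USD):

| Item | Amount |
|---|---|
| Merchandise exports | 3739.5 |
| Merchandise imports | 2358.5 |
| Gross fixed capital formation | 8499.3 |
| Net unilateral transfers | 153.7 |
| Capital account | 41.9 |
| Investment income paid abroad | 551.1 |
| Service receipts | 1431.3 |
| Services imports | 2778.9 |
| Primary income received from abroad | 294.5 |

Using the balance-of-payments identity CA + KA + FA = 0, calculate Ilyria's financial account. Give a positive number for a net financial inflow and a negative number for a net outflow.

27.6

Goods balance = 3739.5 - 2358.5 = 1381.0
Services balance = 1431.3 - 2778.9 = -1347.6
Trade balance (goods + services) = 1381.0 + (-1347.6) = 33.4
Net primary income = 294.5 - 551.1 = -256.6
Net secondary income = 153.7
Current account = 33.4 + (-256.6) + 153.7 = -69.5
Financial account = -(-69.5 + 41.9) = 27.6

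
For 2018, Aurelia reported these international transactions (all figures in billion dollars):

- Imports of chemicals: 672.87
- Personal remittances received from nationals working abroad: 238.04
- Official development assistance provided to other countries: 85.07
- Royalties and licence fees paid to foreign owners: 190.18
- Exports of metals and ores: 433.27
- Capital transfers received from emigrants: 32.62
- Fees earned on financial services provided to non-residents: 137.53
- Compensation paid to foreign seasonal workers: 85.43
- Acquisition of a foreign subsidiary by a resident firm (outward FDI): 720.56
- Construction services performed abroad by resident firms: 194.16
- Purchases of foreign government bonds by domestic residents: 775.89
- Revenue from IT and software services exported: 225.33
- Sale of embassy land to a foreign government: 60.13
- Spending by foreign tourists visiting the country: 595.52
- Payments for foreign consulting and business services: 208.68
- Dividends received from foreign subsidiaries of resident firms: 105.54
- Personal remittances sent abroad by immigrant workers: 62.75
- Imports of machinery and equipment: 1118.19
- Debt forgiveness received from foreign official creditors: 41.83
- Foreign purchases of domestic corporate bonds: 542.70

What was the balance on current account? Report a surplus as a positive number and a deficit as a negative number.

Goods: -1118.19 + 433.27 - 672.87 = -1357.79
Services: -190.18 + 225.33 + 194.16 - 208.68 + 137.53 + 595.52 = 753.68
Primary income: 105.54 - 85.43 = 20.11
Secondary income: -85.07 - 62.75 + 238.04 = 90.22
Current account = (-1357.79) + 753.68 + 20.11 + 90.22 = -493.78
(Excluded from the current account — capital account: capital transfers received from emigrants 32.62, sale of embassy land to a foreign government 60.13, debt forgiveness received from foreign official creditors 41.83; financial account: acquisition of a foreign subsidiary by a resident firm (outward FDI) 720.56, purchases of foreign government bonds by domestic residents 775.89, foreign purchases of domestic corporate bonds 542.70.)

-493.78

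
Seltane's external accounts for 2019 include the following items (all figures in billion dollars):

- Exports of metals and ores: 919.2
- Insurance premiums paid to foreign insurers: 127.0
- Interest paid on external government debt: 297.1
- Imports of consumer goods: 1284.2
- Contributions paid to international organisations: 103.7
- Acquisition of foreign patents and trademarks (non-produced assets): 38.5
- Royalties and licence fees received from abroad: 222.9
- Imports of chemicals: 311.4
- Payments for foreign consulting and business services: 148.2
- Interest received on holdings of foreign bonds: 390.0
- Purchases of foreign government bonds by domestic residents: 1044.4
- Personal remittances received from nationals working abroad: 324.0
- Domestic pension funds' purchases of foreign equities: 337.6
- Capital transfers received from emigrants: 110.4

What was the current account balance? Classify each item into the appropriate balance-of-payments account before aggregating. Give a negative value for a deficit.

Goods: -311.4 - 1284.2 + 919.2 = -676.4
Services: 222.9 - 148.2 - 127.0 = -52.3
Primary income: -297.1 + 390.0 = 92.9
Secondary income: 324.0 - 103.7 = 220.3
Current account = (-676.4) + (-52.3) + 92.9 + 220.3 = -415.5
(Excluded from the current account — capital account: acquisition of foreign patents and trademarks (non-produced assets) 38.5, capital transfers received from emigrants 110.4; financial account: purchases of foreign government bonds by domestic residents 1044.4, domestic pension funds' purchases of foreign equities 337.6.)

-415.5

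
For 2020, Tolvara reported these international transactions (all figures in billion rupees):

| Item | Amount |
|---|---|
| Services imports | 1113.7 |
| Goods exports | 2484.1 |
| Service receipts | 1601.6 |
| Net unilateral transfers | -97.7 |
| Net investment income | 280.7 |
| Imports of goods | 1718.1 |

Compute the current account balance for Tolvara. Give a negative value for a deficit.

Goods balance = 2484.1 - 1718.1 = 766.0
Services balance = 1601.6 - 1113.7 = 487.9
Trade balance (goods + services) = 766.0 + 487.9 = 1253.9
Net primary income = 280.7
Net secondary income = -97.7
Current account = 1253.9 + 280.7 + (-97.7) = 1436.9

1436.9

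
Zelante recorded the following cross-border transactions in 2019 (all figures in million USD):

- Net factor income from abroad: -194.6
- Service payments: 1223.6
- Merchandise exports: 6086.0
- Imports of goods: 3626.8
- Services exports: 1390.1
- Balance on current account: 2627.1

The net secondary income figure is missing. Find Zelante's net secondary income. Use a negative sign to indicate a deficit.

196.0

Current account = goods balance + services balance + net primary income + net secondary income
Sum of the known components = 2431.1
Net secondary income = CA - (known components) = 2627.1 - 2431.1 = 196.0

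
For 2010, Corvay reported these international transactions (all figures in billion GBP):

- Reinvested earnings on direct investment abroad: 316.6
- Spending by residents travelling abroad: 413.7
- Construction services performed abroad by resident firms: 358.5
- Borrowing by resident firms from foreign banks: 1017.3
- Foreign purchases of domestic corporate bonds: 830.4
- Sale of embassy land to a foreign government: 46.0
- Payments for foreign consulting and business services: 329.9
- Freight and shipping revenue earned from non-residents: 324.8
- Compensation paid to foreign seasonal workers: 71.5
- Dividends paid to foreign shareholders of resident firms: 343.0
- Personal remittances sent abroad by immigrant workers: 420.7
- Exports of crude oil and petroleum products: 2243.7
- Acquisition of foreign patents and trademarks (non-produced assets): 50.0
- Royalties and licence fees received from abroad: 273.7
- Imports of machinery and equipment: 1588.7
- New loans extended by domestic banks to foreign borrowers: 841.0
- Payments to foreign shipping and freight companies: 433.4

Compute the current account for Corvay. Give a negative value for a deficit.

-83.6

Goods: 2243.7 - 1588.7 = 655.0
Services: -413.7 + 324.8 - 433.4 + 358.5 - 329.9 + 273.7 = -220.0
Primary income: -71.5 + 316.6 - 343.0 = -97.9
Secondary income: -420.7
Current account = 655.0 + (-220.0) + (-97.9) + (-420.7) = -83.6
(Excluded from the current account — financial account: borrowing by resident firms from foreign banks 1017.3, foreign purchases of domestic corporate bonds 830.4, new loans extended by domestic banks to foreign borrowers 841.0; capital account: sale of embassy land to a foreign government 46.0, acquisition of foreign patents and trademarks (non-produced assets) 50.0.)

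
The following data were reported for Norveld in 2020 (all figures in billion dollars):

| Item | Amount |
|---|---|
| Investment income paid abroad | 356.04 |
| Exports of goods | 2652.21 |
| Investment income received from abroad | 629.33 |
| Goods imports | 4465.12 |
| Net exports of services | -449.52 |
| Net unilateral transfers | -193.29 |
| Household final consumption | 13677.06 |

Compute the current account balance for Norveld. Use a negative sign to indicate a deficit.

Goods balance = 2652.21 - 4465.12 = -1812.91
Services balance = -449.52
Trade balance (goods + services) = -1812.91 + (-449.52) = -2262.43
Net primary income = 629.33 - 356.04 = 273.29
Net secondary income = -193.29
Current account = -2262.43 + 273.29 + (-193.29) = -2182.43

-2182.43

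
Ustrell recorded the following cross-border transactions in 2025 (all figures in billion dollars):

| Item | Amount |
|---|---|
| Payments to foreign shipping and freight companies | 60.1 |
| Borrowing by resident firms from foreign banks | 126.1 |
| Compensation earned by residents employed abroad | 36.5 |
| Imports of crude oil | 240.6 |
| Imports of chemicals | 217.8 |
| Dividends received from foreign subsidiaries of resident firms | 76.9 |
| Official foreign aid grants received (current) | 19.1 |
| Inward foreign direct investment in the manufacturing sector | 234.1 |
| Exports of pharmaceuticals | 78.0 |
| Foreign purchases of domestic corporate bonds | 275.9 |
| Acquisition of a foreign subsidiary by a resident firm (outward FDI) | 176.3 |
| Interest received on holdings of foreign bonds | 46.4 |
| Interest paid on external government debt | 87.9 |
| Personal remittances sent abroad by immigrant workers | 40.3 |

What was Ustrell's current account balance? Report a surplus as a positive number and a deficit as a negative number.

Goods: -217.8 + 78.0 - 240.6 = -380.4
Services: -60.1
Primary income: 76.9 - 87.9 + 36.5 + 46.4 = 71.9
Secondary income: 19.1 - 40.3 = -21.2
Current account = (-380.4) + (-60.1) + 71.9 + (-21.2) = -389.8
(Excluded from the current account — financial account: borrowing by resident firms from foreign banks 126.1, inward foreign direct investment in the manufacturing sector 234.1, foreign purchases of domestic corporate bonds 275.9, acquisition of a foreign subsidiary by a resident firm (outward FDI) 176.3.)

-389.8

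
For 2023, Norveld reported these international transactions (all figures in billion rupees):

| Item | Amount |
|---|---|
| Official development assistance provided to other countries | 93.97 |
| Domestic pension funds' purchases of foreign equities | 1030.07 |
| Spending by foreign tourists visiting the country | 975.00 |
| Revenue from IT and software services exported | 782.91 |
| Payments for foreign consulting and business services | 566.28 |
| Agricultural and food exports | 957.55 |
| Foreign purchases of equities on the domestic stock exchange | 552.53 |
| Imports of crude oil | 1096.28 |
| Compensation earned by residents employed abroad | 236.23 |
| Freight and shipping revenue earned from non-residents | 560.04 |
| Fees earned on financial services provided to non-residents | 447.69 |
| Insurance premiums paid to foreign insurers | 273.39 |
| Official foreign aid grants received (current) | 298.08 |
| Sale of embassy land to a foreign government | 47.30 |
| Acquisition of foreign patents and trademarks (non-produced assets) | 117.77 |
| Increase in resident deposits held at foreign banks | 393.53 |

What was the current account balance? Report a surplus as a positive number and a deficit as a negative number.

Goods: 957.55 - 1096.28 = -138.73
Services: 560.04 - 273.39 - 566.28 + 782.91 + 975.00 + 447.69 = 1925.97
Primary income: 236.23
Secondary income: -93.97 + 298.08 = 204.11
Current account = (-138.73) + 1925.97 + 236.23 + 204.11 = 2227.58
(Excluded from the current account — financial account: domestic pension funds' purchases of foreign equities 1030.07, foreign purchases of equities on the domestic stock exchange 552.53, increase in resident deposits held at foreign banks 393.53; capital account: sale of embassy land to a foreign government 47.30, acquisition of foreign patents and trademarks (non-produced assets) 117.77.)

2227.58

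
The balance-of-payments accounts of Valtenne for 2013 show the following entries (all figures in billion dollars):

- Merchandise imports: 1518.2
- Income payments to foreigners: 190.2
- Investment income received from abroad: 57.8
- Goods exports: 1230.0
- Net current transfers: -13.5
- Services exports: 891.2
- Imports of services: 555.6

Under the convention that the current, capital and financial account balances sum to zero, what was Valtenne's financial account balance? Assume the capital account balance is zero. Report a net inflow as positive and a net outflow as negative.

98.5

Goods balance = 1230.0 - 1518.2 = -288.2
Services balance = 891.2 - 555.6 = 335.6
Trade balance (goods + services) = -288.2 + 335.6 = 47.4
Net primary income = 57.8 - 190.2 = -132.4
Net secondary income = -13.5
Current account = 47.4 + (-132.4) + (-13.5) = -98.5
Financial account = -(-98.5) = 98.5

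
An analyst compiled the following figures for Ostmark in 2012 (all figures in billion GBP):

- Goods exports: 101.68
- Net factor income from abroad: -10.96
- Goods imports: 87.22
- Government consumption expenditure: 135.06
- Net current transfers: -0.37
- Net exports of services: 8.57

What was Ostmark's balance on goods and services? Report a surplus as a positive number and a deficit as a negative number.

Goods balance = 101.68 - 87.22 = 14.46
Services balance = 8.57
Trade balance (goods + services) = 14.46 + 8.57 = 23.03

23.03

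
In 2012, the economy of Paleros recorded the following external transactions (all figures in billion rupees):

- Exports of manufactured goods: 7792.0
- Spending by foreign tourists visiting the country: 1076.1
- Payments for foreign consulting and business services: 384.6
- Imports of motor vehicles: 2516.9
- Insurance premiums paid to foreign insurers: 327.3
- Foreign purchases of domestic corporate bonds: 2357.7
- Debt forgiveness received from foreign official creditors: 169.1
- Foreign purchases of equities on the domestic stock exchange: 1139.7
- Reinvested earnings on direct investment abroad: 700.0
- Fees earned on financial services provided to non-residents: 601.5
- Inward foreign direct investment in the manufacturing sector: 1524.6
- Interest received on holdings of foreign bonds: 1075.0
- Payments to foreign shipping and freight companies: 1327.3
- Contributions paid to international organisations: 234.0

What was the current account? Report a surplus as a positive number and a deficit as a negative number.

6454.5

Goods: -2516.9 + 7792.0 = 5275.1
Services: -384.6 - 327.3 + 601.5 - 1327.3 + 1076.1 = -361.6
Primary income: 700.0 + 1075.0 = 1775.0
Secondary income: -234.0
Current account = 5275.1 + (-361.6) + 1775.0 + (-234.0) = 6454.5
(Excluded from the current account — financial account: foreign purchases of domestic corporate bonds 2357.7, foreign purchases of equities on the domestic stock exchange 1139.7, inward foreign direct investment in the manufacturing sector 1524.6; capital account: debt forgiveness received from foreign official creditors 169.1.)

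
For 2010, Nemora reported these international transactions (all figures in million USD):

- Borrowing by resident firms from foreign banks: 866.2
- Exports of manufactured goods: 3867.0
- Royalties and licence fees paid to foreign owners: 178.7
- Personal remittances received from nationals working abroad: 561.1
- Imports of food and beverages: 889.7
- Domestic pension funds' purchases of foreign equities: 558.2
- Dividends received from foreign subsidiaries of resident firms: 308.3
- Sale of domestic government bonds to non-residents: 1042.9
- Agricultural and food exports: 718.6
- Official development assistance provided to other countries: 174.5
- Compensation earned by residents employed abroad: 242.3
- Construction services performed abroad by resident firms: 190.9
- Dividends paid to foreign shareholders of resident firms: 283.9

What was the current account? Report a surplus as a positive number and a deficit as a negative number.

4361.4

Goods: -889.7 + 718.6 + 3867.0 = 3695.9
Services: 190.9 - 178.7 = 12.2
Primary income: 308.3 + 242.3 - 283.9 = 266.7
Secondary income: 561.1 - 174.5 = 386.6
Current account = 3695.9 + 12.2 + 266.7 + 386.6 = 4361.4
(Excluded from the current account — financial account: borrowing by resident firms from foreign banks 866.2, domestic pension funds' purchases of foreign equities 558.2, sale of domestic government bonds to non-residents 1042.9.)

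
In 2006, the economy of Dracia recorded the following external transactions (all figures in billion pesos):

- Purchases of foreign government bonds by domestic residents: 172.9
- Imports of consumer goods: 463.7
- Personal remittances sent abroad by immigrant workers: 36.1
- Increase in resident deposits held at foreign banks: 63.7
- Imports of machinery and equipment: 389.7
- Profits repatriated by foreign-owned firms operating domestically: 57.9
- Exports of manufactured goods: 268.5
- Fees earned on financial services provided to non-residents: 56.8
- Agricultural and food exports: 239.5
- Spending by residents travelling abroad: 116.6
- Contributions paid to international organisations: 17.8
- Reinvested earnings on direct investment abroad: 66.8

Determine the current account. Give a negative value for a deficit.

Goods: -389.7 + 268.5 - 463.7 + 239.5 = -345.4
Services: -116.6 + 56.8 = -59.8
Primary income: -57.9 + 66.8 = 8.9
Secondary income: -17.8 - 36.1 = -53.9
Current account = (-345.4) + (-59.8) + 8.9 + (-53.9) = -450.2
(Excluded from the current account — financial account: purchases of foreign government bonds by domestic residents 172.9, increase in resident deposits held at foreign banks 63.7.)

-450.2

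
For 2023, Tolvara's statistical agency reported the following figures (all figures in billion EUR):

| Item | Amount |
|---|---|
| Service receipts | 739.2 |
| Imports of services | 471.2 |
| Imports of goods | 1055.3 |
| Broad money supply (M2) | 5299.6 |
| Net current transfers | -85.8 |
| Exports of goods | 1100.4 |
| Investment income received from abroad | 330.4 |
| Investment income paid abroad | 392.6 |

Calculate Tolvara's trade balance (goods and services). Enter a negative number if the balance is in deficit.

313.1

Goods balance = 1100.4 - 1055.3 = 45.1
Services balance = 739.2 - 471.2 = 268.0
Trade balance (goods + services) = 45.1 + 268.0 = 313.1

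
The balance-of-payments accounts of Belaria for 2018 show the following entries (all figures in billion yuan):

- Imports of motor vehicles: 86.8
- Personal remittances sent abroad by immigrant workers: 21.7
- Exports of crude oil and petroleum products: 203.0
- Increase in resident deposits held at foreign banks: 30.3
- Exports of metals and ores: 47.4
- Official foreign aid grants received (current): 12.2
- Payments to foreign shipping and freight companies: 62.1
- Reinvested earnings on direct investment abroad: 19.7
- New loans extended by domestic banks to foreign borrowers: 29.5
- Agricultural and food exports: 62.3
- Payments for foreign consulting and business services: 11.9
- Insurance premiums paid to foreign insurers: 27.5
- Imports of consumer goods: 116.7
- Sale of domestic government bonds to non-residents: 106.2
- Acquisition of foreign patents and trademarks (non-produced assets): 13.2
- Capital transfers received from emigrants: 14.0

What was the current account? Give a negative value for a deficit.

17.9

Goods: 62.3 + 47.4 + 203.0 - 86.8 - 116.7 = 109.2
Services: -11.9 - 27.5 - 62.1 = -101.5
Primary income: 19.7
Secondary income: 12.2 - 21.7 = -9.5
Current account = 109.2 + (-101.5) + 19.7 + (-9.5) = 17.9
(Excluded from the current account — financial account: increase in resident deposits held at foreign banks 30.3, new loans extended by domestic banks to foreign borrowers 29.5, sale of domestic government bonds to non-residents 106.2; capital account: acquisition of foreign patents and trademarks (non-produced assets) 13.2, capital transfers received from emigrants 14.0.)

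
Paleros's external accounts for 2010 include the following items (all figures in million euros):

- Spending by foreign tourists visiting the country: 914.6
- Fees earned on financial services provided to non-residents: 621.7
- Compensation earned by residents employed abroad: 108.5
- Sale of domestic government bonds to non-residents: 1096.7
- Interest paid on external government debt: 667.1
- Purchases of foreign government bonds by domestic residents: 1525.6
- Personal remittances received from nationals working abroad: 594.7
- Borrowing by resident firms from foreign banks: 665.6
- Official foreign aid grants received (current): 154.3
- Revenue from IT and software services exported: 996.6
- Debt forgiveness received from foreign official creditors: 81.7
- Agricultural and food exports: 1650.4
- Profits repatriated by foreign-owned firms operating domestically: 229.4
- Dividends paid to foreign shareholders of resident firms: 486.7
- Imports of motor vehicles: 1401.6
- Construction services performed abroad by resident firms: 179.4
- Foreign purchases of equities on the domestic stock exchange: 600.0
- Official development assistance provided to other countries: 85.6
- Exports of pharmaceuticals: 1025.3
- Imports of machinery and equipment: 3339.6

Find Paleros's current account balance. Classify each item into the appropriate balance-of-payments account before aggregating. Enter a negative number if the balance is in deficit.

Goods: 1650.4 + 1025.3 - 1401.6 - 3339.6 = -2065.5
Services: 996.6 + 179.4 + 621.7 + 914.6 = 2712.3
Primary income: -667.1 - 229.4 - 486.7 + 108.5 = -1274.7
Secondary income: -85.6 + 154.3 + 594.7 = 663.4
Current account = (-2065.5) + 2712.3 + (-1274.7) + 663.4 = 35.5
(Excluded from the current account — financial account: sale of domestic government bonds to non-residents 1096.7, purchases of foreign government bonds by domestic residents 1525.6, borrowing by resident firms from foreign banks 665.6, foreign purchases of equities on the domestic stock exchange 600.0; capital account: debt forgiveness received from foreign official creditors 81.7.)

35.5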